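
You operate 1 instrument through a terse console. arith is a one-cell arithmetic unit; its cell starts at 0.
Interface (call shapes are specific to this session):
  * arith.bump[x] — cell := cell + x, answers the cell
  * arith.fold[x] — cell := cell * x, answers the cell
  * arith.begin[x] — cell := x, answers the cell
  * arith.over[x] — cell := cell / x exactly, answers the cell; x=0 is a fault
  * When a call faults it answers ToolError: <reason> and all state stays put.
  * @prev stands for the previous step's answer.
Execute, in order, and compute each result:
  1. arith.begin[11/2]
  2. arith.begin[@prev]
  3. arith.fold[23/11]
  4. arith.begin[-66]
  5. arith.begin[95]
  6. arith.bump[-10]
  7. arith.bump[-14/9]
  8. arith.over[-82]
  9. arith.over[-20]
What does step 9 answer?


Answer: 751/14760

Derivation:
% arith.begin 11/2
  11/2
% arith.begin @prev
  11/2
% arith.fold 23/11
  23/2
% arith.begin -66
  -66
% arith.begin 95
  95
% arith.bump -10
  85
% arith.bump -14/9
  751/9
% arith.over -82
  -751/738
% arith.over -20
  751/14760


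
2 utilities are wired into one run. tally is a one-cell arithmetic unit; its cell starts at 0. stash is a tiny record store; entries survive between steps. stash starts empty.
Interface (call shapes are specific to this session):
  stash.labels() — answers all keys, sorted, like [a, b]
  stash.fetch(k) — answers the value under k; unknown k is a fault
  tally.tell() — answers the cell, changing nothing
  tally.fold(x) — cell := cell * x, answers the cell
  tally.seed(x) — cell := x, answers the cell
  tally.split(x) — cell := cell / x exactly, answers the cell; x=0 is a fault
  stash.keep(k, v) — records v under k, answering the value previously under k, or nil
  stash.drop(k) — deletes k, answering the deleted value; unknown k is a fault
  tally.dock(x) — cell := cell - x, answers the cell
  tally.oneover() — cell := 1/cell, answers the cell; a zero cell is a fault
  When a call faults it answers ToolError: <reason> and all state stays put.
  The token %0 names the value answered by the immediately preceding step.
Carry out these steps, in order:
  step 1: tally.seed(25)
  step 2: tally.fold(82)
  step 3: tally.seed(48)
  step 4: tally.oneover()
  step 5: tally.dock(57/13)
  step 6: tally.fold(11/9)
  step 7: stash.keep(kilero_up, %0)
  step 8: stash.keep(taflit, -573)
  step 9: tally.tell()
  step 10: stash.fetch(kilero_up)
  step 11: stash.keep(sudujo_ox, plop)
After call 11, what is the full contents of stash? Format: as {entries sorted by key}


! 1. seed(25) : 25
! 2. fold(82) : 2050
! 3. seed(48) : 48
! 4. oneover() : 1/48
! 5. dock(57/13) : -2723/624
! 6. fold(11/9) : -29953/5616
! 7. keep(kilero_up, %0) : nil
! 8. keep(taflit, -573) : nil
! 9. tell() : -29953/5616
! 10. fetch(kilero_up) : -29953/5616
! 11. keep(sudujo_ox, plop) : nil

Answer: {kilero_up=-29953/5616, sudujo_ox=plop, taflit=-573}


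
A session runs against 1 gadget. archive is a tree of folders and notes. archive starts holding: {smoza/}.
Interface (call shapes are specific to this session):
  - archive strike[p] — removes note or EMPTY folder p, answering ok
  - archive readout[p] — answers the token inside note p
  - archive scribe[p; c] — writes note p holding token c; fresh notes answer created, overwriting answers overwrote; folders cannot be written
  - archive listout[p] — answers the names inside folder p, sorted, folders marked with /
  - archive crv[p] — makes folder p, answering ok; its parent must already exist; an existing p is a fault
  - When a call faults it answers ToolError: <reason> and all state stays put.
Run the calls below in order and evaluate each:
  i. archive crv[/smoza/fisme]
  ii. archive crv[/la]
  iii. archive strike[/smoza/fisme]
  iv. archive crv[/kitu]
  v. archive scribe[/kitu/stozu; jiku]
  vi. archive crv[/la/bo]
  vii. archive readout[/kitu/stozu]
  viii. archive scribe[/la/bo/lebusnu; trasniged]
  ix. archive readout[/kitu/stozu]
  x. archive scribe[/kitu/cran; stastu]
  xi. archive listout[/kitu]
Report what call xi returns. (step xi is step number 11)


# archive crv(p=/smoza/fisme) -> ok
# archive crv(p=/la) -> ok
# archive strike(p=/smoza/fisme) -> ok
# archive crv(p=/kitu) -> ok
# archive scribe(p=/kitu/stozu, c=jiku) -> created
# archive crv(p=/la/bo) -> ok
# archive readout(p=/kitu/stozu) -> jiku
# archive scribe(p=/la/bo/lebusnu, c=trasniged) -> created
# archive readout(p=/kitu/stozu) -> jiku
# archive scribe(p=/kitu/cran, c=stastu) -> created
# archive listout(p=/kitu) -> [cran, stozu]

Answer: [cran, stozu]


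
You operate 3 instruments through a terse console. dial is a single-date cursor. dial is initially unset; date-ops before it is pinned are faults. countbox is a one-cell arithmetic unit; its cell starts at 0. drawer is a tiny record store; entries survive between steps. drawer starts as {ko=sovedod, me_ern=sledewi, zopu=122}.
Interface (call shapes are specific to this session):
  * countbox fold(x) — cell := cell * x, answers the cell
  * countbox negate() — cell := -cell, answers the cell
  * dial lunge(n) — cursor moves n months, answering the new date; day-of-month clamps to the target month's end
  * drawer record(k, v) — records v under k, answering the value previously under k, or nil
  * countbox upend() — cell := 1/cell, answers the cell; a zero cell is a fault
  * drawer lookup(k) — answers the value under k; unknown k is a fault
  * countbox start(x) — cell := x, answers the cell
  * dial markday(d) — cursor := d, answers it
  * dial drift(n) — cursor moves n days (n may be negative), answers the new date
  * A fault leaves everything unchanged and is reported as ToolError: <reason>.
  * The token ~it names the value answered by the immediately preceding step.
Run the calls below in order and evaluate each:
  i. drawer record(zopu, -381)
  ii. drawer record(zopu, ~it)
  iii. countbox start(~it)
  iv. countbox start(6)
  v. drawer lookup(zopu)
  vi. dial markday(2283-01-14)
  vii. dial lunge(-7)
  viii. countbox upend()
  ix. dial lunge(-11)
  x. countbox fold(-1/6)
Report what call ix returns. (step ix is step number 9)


[in] drawer record zopu -381
:: 122
[in] drawer record zopu ~it
:: -381
[in] countbox start ~it
:: -381
[in] countbox start 6
:: 6
[in] drawer lookup zopu
:: 122
[in] dial markday 2283-01-14
:: 2283-01-14
[in] dial lunge -7
:: 2282-06-14
[in] countbox upend
:: 1/6
[in] dial lunge -11
:: 2281-07-14
[in] countbox fold -1/6
:: -1/36

Answer: 2281-07-14


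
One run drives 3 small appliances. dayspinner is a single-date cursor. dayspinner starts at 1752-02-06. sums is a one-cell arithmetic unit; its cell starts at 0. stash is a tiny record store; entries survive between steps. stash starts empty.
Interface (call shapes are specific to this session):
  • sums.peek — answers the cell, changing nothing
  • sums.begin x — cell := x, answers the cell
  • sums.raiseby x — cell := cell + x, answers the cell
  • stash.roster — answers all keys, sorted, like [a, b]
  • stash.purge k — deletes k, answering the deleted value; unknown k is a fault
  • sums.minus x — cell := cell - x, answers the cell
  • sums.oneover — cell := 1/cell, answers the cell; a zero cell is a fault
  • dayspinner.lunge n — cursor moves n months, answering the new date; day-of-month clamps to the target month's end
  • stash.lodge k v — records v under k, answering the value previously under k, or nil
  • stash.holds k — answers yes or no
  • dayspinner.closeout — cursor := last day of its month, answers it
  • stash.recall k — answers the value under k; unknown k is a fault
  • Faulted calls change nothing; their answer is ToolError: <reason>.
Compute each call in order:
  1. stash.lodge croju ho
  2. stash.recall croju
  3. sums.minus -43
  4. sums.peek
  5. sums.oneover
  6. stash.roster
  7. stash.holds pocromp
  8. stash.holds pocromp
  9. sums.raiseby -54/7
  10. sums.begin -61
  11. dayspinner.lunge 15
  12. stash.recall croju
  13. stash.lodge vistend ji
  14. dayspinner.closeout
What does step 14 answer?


Answer: 1753-05-31

Derivation:
I call stash.lodge using k='croju', v='ho', and get nil.
I try stash.recall using k='croju', yielding ho.
I use sums.minus using x='-43', — result: 43.
Now I run sums.peek(), and observe 43.
I run sums.oneover(), yielding 1/43.
I try stash.roster(), and observe [croju].
I run stash.holds using k='pocromp', which returns no.
Then stash.holds using k='pocromp', and get no.
I use sums.raiseby using x='-54/7': -2315/301.
I use sums.begin using x='-61', yielding -61.
Now I run dayspinner.lunge using n='15': 1753-05-06.
I run stash.recall using k='croju': ho.
I invoke stash.lodge using k='vistend', v='ji', which returns nil.
Next I call dayspinner.closeout, — result: 1753-05-31.


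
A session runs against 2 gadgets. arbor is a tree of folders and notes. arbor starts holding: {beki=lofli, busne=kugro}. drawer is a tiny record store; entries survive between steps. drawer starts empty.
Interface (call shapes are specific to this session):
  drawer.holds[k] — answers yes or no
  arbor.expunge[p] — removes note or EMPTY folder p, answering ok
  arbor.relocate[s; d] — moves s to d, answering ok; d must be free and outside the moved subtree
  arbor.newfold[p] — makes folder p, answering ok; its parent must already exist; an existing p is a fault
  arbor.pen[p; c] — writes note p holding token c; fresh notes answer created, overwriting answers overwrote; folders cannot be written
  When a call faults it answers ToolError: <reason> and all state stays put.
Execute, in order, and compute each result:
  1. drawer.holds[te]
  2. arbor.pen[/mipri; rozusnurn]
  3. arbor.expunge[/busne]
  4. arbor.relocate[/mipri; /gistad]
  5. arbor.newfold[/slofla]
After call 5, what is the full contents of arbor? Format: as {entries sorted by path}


% drawer.holds k: te
= no
% arbor.pen p: /mipri c: rozusnurn
= created
% arbor.expunge p: /busne
= ok
% arbor.relocate s: /mipri d: /gistad
= ok
% arbor.newfold p: /slofla
= ok

Answer: {beki=lofli, gistad=rozusnurn, slofla/}


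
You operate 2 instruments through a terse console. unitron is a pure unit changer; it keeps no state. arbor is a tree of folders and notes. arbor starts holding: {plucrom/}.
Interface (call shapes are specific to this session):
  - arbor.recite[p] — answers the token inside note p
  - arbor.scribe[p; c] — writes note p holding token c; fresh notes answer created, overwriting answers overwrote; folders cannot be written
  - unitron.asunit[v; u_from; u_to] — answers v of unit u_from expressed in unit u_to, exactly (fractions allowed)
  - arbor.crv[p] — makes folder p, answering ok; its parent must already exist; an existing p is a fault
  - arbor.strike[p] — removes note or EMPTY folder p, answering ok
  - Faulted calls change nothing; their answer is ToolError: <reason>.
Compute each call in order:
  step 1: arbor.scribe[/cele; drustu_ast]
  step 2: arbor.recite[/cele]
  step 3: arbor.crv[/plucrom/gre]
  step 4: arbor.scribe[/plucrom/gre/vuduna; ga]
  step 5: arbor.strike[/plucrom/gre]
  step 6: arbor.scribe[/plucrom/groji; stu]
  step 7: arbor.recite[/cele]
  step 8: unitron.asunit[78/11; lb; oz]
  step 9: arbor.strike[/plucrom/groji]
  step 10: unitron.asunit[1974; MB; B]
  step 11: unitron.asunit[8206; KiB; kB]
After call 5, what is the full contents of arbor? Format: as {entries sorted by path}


! arbor.scribe(/cele, drustu_ast) ~> created
! arbor.recite(/cele) ~> drustu_ast
! arbor.crv(/plucrom/gre) ~> ok
! arbor.scribe(/plucrom/gre/vuduna, ga) ~> created
! arbor.strike(/plucrom/gre) ~> ToolError: not empty
! arbor.scribe(/plucrom/groji, stu) ~> created
! arbor.recite(/cele) ~> drustu_ast
! unitron.asunit(78/11, lb, oz) ~> 1248/11
! arbor.strike(/plucrom/groji) ~> ok
! unitron.asunit(1974, MB, B) ~> 1974000000
! unitron.asunit(8206, KiB, kB) ~> 1050368/125

Answer: {cele=drustu_ast, plucrom/, plucrom/gre/, plucrom/gre/vuduna=ga}


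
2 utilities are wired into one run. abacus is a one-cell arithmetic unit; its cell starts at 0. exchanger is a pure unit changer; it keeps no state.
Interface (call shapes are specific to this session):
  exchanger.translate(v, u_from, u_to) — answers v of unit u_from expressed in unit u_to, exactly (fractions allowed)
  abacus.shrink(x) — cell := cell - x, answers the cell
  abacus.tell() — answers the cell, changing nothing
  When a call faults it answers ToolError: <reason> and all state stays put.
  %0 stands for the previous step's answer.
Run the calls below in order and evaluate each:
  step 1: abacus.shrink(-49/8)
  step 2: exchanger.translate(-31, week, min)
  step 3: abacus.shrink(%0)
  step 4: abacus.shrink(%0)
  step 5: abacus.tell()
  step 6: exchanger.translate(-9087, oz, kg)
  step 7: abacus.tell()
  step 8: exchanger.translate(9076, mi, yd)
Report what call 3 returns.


-- 1. abacus.shrink(-49/8) : 49/8
-- 2. exchanger.translate(-31, week, min) : -312480
-- 3. abacus.shrink(%0) : 2499889/8
-- 4. abacus.shrink(%0) : 0
-- 5. abacus.tell() : 0
-- 6. exchanger.translate(-9087, oz, kg) : -412179386619/1600000000
-- 7. abacus.tell() : 0
-- 8. exchanger.translate(9076, mi, yd) : 15973760

Answer: 2499889/8


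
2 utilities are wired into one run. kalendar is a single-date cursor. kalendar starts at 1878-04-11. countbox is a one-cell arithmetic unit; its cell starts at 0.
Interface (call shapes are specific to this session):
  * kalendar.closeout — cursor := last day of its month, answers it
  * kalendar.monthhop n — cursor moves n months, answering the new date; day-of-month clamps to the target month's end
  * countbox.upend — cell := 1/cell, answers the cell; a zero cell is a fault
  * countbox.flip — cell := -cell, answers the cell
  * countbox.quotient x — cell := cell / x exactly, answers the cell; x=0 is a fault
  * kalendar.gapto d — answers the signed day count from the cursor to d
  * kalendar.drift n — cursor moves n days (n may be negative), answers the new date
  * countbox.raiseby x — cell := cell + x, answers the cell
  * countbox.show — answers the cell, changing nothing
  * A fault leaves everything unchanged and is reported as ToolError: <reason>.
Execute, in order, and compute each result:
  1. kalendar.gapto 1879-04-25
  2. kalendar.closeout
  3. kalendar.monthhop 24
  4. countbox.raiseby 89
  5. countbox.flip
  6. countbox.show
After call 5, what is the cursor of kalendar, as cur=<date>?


-- 1. gapto(1879-04-25) ~> 379
-- 2. closeout() ~> 1878-04-30
-- 3. monthhop(24) ~> 1880-04-30
-- 4. raiseby(89) ~> 89
-- 5. flip() ~> -89
-- 6. show() ~> -89

Answer: cur=1880-04-30


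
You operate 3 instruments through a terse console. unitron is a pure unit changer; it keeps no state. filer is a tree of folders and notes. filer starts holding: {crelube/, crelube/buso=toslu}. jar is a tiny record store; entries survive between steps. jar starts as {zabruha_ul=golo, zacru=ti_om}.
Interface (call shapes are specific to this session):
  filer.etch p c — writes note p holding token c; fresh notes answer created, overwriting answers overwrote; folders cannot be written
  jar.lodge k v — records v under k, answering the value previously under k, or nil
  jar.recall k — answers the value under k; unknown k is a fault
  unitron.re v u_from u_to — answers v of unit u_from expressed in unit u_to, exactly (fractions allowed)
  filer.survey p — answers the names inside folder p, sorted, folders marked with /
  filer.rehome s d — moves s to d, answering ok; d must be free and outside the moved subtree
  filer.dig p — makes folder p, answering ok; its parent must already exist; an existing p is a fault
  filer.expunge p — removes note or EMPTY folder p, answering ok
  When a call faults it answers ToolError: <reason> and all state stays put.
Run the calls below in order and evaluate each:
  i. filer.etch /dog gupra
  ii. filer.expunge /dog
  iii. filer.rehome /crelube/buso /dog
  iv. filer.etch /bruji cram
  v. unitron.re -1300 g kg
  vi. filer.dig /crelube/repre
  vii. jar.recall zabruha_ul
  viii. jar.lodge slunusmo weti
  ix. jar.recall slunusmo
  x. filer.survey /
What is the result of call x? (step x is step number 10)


·→ filer.etch(p=/dog, c=gupra)
·← created
·→ filer.expunge(p=/dog)
·← ok
·→ filer.rehome(s=/crelube/buso, d=/dog)
·← ok
·→ filer.etch(p=/bruji, c=cram)
·← created
·→ unitron.re(v=-1300, u_from=g, u_to=kg)
·← -13/10
·→ filer.dig(p=/crelube/repre)
·← ok
·→ jar.recall(k=zabruha_ul)
·← golo
·→ jar.lodge(k=slunusmo, v=weti)
·← nil
·→ jar.recall(k=slunusmo)
·← weti
·→ filer.survey(p=/)
·← [bruji, crelube/, dog]

Answer: [bruji, crelube/, dog]


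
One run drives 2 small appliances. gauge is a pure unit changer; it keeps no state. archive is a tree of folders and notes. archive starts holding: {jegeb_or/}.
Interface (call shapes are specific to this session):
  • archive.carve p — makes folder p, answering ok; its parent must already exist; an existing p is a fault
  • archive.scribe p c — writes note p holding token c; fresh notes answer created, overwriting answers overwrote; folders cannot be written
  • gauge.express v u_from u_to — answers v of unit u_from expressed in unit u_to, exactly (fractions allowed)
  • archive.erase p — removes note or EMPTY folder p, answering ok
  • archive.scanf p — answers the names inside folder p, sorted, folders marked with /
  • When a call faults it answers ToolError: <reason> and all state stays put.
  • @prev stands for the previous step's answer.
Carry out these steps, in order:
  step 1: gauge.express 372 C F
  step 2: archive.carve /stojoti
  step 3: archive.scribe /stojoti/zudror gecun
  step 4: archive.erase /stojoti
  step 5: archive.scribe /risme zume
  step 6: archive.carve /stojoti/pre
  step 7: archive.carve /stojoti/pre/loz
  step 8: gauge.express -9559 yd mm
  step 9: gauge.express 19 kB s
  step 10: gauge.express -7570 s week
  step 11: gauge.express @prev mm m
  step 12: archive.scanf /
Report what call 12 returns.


[in] express 372 C F
= 3508/5
[in] carve /stojoti
= ok
[in] scribe /stojoti/zudror gecun
= created
[in] erase /stojoti
= ToolError: not empty
[in] scribe /risme zume
= created
[in] carve /stojoti/pre
= ok
[in] carve /stojoti/pre/loz
= ok
[in] express -9559 yd mm
= -43703748/5
[in] express 19 kB s
= ToolError: incompatible units
[in] express -7570 s week
= -757/60480
[in] express @prev mm m
= -757/60480000
[in] scanf /
= [jegeb_or/, risme, stojoti/]

Answer: [jegeb_or/, risme, stojoti/]


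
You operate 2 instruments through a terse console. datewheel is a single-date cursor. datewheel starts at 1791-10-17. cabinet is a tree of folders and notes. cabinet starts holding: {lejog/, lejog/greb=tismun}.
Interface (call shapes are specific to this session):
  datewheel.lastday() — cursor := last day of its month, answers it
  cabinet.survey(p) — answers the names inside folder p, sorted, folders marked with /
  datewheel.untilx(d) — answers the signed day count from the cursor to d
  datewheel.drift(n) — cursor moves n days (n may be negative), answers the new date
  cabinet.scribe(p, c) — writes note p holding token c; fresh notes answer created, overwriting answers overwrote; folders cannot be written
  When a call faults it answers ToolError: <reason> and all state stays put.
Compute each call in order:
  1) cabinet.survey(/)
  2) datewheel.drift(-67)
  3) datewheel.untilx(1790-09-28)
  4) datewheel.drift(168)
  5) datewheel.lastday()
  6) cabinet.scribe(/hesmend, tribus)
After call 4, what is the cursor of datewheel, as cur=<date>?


Using cabinet.survey(p→/), and get [lejog/].
I use datewheel.drift(n→-67): 1791-08-11.
I use datewheel.untilx(d→1790-09-28), → -317.
I invoke datewheel.drift(n→168), giving 1792-01-26.
I invoke datewheel.lastday(), and see 1792-01-31.
Invoking cabinet.scribe(p→/hesmend, c→tribus), which returns created.

Answer: cur=1792-01-26


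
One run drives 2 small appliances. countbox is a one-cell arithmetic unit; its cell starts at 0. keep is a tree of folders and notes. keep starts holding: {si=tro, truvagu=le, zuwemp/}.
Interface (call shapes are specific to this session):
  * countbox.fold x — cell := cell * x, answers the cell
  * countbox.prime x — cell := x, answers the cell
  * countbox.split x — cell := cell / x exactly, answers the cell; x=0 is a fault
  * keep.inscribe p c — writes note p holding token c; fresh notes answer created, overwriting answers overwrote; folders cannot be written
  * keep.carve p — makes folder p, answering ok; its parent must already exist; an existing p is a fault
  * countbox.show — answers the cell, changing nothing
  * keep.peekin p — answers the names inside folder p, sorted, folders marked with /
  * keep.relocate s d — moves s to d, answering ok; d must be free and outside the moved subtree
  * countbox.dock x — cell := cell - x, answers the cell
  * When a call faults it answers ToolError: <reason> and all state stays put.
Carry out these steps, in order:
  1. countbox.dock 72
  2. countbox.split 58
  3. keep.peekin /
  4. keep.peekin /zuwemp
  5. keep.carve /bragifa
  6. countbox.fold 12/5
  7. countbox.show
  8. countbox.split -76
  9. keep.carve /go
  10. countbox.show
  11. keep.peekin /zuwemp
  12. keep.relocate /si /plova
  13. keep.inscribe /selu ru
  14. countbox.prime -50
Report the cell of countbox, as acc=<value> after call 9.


Answer: acc=108/2755

Derivation:
I call countbox.dock(x=72): -72.
I use countbox.split(x=58), and see -36/29.
I use keep.peekin(p=/), and get [si, truvagu, zuwemp/].
Next I call keep.peekin(p=/zuwemp), which returns [].
I invoke keep.carve(p=/bragifa), → ok.
Invoking countbox.fold(x=12/5), and get -432/145.
Then countbox.show, and observe -432/145.
I call countbox.split(x=-76), → 108/2755.
Then keep.carve(p=/go), and observe ok.
I run countbox.show(), yielding 108/2755.
I try keep.peekin(p=/zuwemp), and get [].
Calling keep.relocate(s=/si, d=/plova), yielding ok.
I try keep.inscribe(p=/selu, c=ru), giving created.
I use countbox.prime(x=-50), and see -50.


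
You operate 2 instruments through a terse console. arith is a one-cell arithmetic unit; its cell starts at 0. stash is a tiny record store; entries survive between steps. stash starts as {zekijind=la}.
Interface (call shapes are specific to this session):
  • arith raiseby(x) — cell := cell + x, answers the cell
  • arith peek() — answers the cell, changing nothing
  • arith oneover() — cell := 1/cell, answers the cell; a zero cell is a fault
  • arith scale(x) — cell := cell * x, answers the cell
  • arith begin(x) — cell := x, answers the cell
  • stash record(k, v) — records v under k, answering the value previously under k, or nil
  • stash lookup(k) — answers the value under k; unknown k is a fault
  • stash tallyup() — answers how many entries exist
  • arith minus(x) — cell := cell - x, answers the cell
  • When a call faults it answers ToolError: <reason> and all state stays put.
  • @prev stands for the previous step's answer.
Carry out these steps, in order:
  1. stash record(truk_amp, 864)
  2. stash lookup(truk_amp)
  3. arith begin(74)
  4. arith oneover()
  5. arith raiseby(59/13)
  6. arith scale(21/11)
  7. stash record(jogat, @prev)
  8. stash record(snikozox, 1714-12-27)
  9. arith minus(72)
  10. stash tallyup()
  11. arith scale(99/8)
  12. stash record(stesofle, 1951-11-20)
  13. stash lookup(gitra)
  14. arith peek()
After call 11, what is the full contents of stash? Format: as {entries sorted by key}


Answer: {jogat=91959/10582, snikozox=1714-12-27, truk_amp=864, zekijind=la}

Derivation:
[in] stash record truk_amp 864
  nil
[in] stash lookup truk_amp
  864
[in] arith begin 74
  74
[in] arith oneover
  1/74
[in] arith raiseby 59/13
  4379/962
[in] arith scale 21/11
  91959/10582
[in] stash record jogat @prev
  nil
[in] stash record snikozox 1714-12-27
  nil
[in] arith minus 72
  -669945/10582
[in] stash tallyup
  4
[in] arith scale 99/8
  -6029505/7696
[in] stash record stesofle 1951-11-20
  nil
[in] stash lookup gitra
  ToolError: no such key gitra
[in] arith peek
  -6029505/7696


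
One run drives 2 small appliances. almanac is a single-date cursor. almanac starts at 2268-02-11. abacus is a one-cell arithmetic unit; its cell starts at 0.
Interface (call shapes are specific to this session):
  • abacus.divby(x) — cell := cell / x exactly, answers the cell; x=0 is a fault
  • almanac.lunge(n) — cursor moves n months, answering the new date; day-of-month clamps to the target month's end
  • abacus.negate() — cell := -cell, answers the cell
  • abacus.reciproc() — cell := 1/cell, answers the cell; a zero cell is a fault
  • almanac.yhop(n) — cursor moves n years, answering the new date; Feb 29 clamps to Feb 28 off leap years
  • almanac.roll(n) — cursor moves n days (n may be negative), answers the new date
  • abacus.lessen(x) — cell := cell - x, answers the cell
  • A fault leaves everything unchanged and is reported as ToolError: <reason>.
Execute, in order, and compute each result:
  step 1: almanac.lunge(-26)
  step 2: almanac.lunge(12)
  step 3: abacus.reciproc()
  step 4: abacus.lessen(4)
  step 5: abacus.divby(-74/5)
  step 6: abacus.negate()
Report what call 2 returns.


Answer: 2266-12-11

Derivation:
;; almanac.lunge(n→-26) -> 2265-12-11
;; almanac.lunge(n→12) -> 2266-12-11
;; abacus.reciproc() -> ToolError: reciprocal of zero
;; abacus.lessen(x→4) -> -4
;; abacus.divby(x→-74/5) -> 10/37
;; abacus.negate() -> -10/37


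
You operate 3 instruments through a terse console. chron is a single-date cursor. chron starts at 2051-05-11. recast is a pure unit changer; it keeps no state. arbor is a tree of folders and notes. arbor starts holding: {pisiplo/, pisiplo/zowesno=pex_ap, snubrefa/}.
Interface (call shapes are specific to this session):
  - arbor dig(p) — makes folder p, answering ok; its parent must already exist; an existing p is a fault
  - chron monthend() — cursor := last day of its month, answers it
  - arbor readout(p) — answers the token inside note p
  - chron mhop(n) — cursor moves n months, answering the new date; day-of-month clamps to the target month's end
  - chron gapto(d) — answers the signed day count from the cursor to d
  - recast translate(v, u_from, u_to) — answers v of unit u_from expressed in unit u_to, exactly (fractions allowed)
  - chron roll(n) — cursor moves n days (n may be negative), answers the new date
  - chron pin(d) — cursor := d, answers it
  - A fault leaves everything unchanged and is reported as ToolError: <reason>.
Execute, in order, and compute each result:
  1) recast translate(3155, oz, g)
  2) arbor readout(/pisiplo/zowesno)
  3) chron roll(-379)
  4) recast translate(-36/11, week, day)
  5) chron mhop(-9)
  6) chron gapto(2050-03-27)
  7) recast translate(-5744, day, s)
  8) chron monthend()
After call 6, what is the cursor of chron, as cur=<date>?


Answer: cur=2049-07-27

Derivation:
Do: recast translate[3155; oz; g]
See: 28621678547/320000
Do: arbor readout[/pisiplo/zowesno]
See: pex_ap
Do: chron roll[-379]
See: 2050-04-27
Do: recast translate[-36/11; week; day]
See: -252/11
Do: chron mhop[-9]
See: 2049-07-27
Do: chron gapto[2050-03-27]
See: 243
Do: recast translate[-5744; day; s]
See: -496281600
Do: chron monthend[]
See: 2049-07-31


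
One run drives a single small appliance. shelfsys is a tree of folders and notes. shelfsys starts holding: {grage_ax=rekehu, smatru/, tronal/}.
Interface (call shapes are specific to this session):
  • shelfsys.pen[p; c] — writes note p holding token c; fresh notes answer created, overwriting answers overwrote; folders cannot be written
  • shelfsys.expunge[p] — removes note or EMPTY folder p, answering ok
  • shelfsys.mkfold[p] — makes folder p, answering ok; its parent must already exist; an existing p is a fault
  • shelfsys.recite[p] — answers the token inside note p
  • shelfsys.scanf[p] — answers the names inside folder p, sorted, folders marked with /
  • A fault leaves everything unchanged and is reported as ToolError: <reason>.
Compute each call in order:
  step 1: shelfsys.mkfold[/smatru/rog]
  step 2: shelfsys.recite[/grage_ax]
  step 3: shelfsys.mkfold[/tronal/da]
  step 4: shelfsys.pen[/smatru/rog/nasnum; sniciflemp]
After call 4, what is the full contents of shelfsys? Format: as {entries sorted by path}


Answer: {grage_ax=rekehu, smatru/, smatru/rog/, smatru/rog/nasnum=sniciflemp, tronal/, tronal/da/}

Derivation:
Then shelfsys.mkfold using p→/smatru/rog, → ok.
Calling shelfsys.recite using p→/grage_ax, which returns rekehu.
Calling shelfsys.mkfold using p→/tronal/da, and get ok.
I run shelfsys.pen using p→/smatru/rog/nasnum, c→sniciflemp, and see created.


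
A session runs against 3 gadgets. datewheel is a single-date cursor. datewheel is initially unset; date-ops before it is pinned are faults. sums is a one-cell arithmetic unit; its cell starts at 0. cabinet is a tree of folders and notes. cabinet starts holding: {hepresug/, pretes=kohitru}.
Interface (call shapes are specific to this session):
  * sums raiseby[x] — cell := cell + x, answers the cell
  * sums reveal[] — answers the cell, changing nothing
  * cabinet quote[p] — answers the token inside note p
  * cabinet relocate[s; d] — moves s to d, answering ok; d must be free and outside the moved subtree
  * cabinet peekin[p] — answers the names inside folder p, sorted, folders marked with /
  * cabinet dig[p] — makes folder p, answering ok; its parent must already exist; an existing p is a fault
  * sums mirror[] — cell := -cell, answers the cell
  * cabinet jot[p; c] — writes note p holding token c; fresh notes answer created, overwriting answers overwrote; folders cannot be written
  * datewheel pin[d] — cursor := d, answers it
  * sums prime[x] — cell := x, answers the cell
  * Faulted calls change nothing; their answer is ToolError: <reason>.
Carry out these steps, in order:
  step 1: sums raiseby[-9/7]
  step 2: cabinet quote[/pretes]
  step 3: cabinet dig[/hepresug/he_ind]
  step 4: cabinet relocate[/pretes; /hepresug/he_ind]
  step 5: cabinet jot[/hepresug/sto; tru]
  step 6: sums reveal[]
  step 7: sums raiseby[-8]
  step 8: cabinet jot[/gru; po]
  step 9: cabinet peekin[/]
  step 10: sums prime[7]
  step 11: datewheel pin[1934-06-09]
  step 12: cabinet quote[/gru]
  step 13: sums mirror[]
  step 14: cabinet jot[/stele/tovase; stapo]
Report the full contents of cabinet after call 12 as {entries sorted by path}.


Answer: {gru=po, hepresug/, hepresug/he_ind/, hepresug/sto=tru, pretes=kohitru}

Derivation:
→ sums raiseby(x→-9/7)
← -9/7
→ cabinet quote(p→/pretes)
← kohitru
→ cabinet dig(p→/hepresug/he_ind)
← ok
→ cabinet relocate(s→/pretes, d→/hepresug/he_ind)
← ToolError: exists
→ cabinet jot(p→/hepresug/sto, c→tru)
← created
→ sums reveal()
← -9/7
→ sums raiseby(x→-8)
← -65/7
→ cabinet jot(p→/gru, c→po)
← created
→ cabinet peekin(p→/)
← [gru, hepresug/, pretes]
→ sums prime(x→7)
← 7
→ datewheel pin(d→1934-06-09)
← 1934-06-09
→ cabinet quote(p→/gru)
← po
→ sums mirror()
← -7
→ cabinet jot(p→/stele/tovase, c→stapo)
← ToolError: no parent


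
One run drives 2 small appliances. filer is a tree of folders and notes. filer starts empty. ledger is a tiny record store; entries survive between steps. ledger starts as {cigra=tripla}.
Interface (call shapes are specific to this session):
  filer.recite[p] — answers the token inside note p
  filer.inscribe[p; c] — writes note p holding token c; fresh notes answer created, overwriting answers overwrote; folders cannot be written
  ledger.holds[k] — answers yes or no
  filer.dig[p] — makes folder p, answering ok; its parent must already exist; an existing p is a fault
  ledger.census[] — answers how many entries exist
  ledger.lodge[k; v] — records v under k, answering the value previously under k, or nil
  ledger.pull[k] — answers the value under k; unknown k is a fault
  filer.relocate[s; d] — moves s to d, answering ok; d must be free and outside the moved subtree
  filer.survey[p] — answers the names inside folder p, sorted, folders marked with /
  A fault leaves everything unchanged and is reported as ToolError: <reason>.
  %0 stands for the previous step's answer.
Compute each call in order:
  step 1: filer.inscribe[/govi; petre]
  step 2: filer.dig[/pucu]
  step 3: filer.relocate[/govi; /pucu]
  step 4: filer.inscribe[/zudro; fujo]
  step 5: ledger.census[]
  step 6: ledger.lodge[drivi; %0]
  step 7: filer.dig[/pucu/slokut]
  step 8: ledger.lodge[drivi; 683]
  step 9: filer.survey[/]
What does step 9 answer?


I call filer.inscribe passing p→/govi, c→petre, and see created.
Invoking filer.dig passing p→/pucu, yielding ok.
I run filer.relocate passing s→/govi, d→/pucu, which returns ToolError: exists.
I call filer.inscribe passing p→/zudro, c→fujo, yielding created.
Then ledger.census(), yielding 1.
I try ledger.lodge passing k→drivi, v→%0, giving nil.
I call filer.dig passing p→/pucu/slokut, yielding ok.
Invoking ledger.lodge passing k→drivi, v→683, and observe 1.
Now I run filer.survey passing p→/, — result: [govi, pucu/, zudro].

Answer: [govi, pucu/, zudro]


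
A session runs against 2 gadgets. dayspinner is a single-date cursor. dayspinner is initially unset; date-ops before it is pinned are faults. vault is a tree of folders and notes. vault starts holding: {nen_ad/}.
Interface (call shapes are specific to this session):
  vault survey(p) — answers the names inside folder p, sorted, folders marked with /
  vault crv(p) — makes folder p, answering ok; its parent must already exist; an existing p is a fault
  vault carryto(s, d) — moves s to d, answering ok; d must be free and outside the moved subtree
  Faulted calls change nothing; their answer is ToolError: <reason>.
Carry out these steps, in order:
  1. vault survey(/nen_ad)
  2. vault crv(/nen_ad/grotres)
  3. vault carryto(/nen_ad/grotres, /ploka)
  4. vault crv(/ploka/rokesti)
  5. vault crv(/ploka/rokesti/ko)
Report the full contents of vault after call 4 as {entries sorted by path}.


Now I run vault survey passing p→/nen_ad, which returns [].
I try vault crv passing p→/nen_ad/grotres, → ok.
I use vault carryto passing s→/nen_ad/grotres, d→/ploka, → ok.
Calling vault crv passing p→/ploka/rokesti, which returns ok.
Then vault crv passing p→/ploka/rokesti/ko, yielding ok.

Answer: {nen_ad/, ploka/, ploka/rokesti/}


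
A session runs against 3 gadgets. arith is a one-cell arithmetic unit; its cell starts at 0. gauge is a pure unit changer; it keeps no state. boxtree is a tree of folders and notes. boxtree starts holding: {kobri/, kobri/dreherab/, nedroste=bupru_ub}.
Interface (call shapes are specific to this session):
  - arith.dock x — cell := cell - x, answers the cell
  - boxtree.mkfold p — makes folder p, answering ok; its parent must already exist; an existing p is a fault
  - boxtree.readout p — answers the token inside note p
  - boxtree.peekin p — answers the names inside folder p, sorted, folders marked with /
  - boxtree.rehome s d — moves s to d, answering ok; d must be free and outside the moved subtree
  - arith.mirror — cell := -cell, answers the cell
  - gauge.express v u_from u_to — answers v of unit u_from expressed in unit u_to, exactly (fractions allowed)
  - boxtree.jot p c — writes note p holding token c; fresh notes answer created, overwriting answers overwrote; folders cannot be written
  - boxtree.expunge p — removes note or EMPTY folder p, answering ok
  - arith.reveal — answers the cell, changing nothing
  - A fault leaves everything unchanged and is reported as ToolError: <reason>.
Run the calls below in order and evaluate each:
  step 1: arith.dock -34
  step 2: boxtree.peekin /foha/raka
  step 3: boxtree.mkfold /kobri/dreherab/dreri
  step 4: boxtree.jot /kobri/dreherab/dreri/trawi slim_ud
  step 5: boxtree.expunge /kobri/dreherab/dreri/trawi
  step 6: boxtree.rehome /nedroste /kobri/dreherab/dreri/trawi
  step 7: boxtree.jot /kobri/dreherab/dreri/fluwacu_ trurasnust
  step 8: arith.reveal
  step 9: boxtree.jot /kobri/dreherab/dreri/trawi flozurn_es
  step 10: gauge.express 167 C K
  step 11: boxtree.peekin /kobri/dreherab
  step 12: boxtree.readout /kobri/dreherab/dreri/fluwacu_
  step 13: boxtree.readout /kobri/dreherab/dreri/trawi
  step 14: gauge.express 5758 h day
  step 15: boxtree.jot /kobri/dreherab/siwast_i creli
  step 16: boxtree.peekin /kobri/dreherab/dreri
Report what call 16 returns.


Answer: [fluwacu_, trawi]

Derivation:
Step: dock[x: -34]
Result: 34
Step: peekin[p: /foha/raka]
Result: ToolError: not found
Step: mkfold[p: /kobri/dreherab/dreri]
Result: ok
Step: jot[p: /kobri/dreherab/dreri/trawi; c: slim_ud]
Result: created
Step: expunge[p: /kobri/dreherab/dreri/trawi]
Result: ok
Step: rehome[s: /nedroste; d: /kobri/dreherab/dreri/trawi]
Result: ok
Step: jot[p: /kobri/dreherab/dreri/fluwacu_; c: trurasnust]
Result: created
Step: reveal[]
Result: 34
Step: jot[p: /kobri/dreherab/dreri/trawi; c: flozurn_es]
Result: overwrote
Step: express[v: 167; u_from: C; u_to: K]
Result: 8803/20
Step: peekin[p: /kobri/dreherab]
Result: [dreri/]
Step: readout[p: /kobri/dreherab/dreri/fluwacu_]
Result: trurasnust
Step: readout[p: /kobri/dreherab/dreri/trawi]
Result: flozurn_es
Step: express[v: 5758; u_from: h; u_to: day]
Result: 2879/12
Step: jot[p: /kobri/dreherab/siwast_i; c: creli]
Result: created
Step: peekin[p: /kobri/dreherab/dreri]
Result: [fluwacu_, trawi]


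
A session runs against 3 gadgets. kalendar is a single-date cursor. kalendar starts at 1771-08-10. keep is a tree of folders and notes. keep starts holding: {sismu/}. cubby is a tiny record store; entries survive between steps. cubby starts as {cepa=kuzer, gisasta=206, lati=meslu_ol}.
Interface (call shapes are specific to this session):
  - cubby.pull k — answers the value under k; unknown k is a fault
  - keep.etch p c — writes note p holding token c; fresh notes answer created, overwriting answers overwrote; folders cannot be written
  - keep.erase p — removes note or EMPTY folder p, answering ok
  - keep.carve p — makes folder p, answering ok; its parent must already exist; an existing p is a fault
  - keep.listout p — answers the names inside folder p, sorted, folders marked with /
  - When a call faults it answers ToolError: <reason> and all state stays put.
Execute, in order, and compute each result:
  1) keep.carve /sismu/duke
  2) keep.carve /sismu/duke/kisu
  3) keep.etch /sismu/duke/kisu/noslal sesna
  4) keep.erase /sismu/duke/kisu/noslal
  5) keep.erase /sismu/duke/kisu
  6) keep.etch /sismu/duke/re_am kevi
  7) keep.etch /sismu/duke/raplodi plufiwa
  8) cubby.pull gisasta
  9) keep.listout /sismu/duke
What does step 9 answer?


Answer: [raplodi, re_am]

Derivation:
% 1. carve(p=/sismu/duke) => ok
% 2. carve(p=/sismu/duke/kisu) => ok
% 3. etch(p=/sismu/duke/kisu/noslal, c=sesna) => created
% 4. erase(p=/sismu/duke/kisu/noslal) => ok
% 5. erase(p=/sismu/duke/kisu) => ok
% 6. etch(p=/sismu/duke/re_am, c=kevi) => created
% 7. etch(p=/sismu/duke/raplodi, c=plufiwa) => created
% 8. pull(k=gisasta) => 206
% 9. listout(p=/sismu/duke) => [raplodi, re_am]


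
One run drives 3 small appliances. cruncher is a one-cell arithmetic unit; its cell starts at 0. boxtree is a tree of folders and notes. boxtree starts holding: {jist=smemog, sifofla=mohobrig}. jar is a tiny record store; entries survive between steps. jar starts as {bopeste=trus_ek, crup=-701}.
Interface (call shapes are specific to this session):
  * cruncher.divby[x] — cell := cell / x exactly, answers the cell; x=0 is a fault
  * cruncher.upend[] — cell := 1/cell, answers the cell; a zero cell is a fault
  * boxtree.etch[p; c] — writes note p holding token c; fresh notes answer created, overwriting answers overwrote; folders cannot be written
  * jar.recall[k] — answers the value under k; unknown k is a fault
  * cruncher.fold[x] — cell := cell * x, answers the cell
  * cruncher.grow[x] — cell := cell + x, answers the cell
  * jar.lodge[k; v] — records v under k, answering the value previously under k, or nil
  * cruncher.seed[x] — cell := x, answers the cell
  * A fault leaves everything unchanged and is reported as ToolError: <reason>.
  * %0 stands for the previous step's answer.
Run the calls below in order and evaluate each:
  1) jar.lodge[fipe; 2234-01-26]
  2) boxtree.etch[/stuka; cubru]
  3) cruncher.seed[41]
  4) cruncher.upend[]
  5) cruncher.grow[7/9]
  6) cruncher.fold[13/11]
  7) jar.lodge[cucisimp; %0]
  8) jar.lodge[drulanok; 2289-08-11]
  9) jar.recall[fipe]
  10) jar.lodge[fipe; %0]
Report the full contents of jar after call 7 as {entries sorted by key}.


Answer: {bopeste=trus_ek, crup=-701, cucisimp=3848/4059, fipe=2234-01-26}

Derivation:
>>> jar.lodge k=fipe v=2234-01-26
[out] nil
>>> boxtree.etch p=/stuka c=cubru
[out] created
>>> cruncher.seed x=41
[out] 41
>>> cruncher.upend
[out] 1/41
>>> cruncher.grow x=7/9
[out] 296/369
>>> cruncher.fold x=13/11
[out] 3848/4059
>>> jar.lodge k=cucisimp v=%0
[out] nil
>>> jar.lodge k=drulanok v=2289-08-11
[out] nil
>>> jar.recall k=fipe
[out] 2234-01-26
>>> jar.lodge k=fipe v=%0
[out] 2234-01-26
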